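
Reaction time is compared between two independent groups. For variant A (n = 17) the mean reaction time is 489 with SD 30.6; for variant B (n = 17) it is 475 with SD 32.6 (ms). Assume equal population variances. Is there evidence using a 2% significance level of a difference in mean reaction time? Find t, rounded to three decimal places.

Let group 1 = variant A, group 2 = variant B. H0: μ_1 = μ_2; H1: μ_1 ≠ μ_2 (two-sample pooled-variance t-test, two-sided).
s_p² = [(17−1)·30.6² + (17−1)·32.6²]/(17+17−2) = 999.56
t = (489 − 475)/√[999.56·(1/17 + 1/17)] = 1.291
df = n₁ + n₂ − 2 = 32
Two-sided p-value ≈ 0.206
Since p ≈ 0.206 > α = 0.02, fail to reject H0; the evidence is not statistically significant.

1.291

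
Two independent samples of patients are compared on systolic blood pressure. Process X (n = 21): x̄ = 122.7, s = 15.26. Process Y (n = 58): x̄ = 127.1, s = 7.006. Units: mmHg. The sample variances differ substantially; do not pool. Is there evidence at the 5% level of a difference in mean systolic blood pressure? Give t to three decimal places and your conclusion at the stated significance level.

t = -1.274; fail to reject H0

Let group 1 = process X, group 2 = process Y. H0: μ_1 = μ_2; H1: μ_1 ≠ μ_2 (Welch's two-sample t-test, two-sided).
t = (x̄_1 − x̄_2)/√(s_1²/n_1 + s_2²/n_2) = (122.7 − 127.1)/√(15.26²/21 + 7.006²/58) = -1.274
Welch–Satterthwaite df ≈ 23.12
Two-sided p-value ≈ 0.2155
Since p ≈ 0.2155 > α = 0.05, fail to reject H0; the evidence is not statistically significant.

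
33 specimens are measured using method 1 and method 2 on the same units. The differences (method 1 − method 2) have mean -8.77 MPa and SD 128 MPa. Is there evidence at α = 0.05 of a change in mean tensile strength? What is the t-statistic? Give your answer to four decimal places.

H0: μ_d = 0; H1: μ_d ≠ 0 (paired t-test on the differences, two-sided).
t = d̄/(s_d/√n) = -8.77/(128/√33) = -0.3936
df = n − 1 = 32
Two-sided p-value ≈ 0.6965
Since p ≈ 0.6965 > α = 0.05, fail to reject H0; the data do not provide sufficient evidence against H0.

-0.3936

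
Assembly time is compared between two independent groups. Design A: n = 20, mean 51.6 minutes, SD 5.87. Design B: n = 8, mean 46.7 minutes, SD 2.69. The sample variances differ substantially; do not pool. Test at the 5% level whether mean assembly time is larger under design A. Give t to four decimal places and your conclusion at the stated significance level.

t = 3.0230; reject H0

Let group 1 = design A, group 2 = design B. H0: μ_1 = μ_2; H1: μ_1 > μ_2 (Welch's two-sample t-test, right-tailed).
t = (x̄_1 − x̄_2)/√(s_1²/n_1 + s_2²/n_2) = (51.6 − 46.7)/√(5.87²/20 + 2.69²/8) = 3.0230
Welch–Satterthwaite df ≈ 25.28
p-value = P(T ≥ 3.0230) ≈ 0.003
Since p ≈ 0.003 < α = 0.05, reject H0; the evidence is statistically significant.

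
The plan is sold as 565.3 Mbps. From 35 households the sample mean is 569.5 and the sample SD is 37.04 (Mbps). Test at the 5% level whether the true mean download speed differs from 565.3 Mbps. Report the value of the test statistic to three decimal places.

0.671

H0: μ = 565.3; H1: μ ≠ 565.3 (one-sample t-test, two-sided).
t = (x̄ − μ₀)/(s/√n) = (569.5 − 565.3)/(37.04/√35) = 0.671
df = n − 1 = 34
Two-sided p-value ≈ 0.5069
Since p ≈ 0.5069 > α = 0.05, fail to reject H0; the data do not provide sufficient evidence against H0.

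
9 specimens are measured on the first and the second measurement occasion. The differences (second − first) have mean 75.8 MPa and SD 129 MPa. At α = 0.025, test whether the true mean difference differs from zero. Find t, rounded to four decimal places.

H0: μ_d = 0; H1: μ_d ≠ 0 (paired t-test on the differences, two-sided).
t = d̄/(s_d/√n) = 75.8/(129/√9) = 1.7628
df = n − 1 = 8
Two-sided p-value ≈ 0.1160
Since p ≈ 0.1160 > α = 0.025, fail to reject H0; the evidence is not statistically significant.

1.7628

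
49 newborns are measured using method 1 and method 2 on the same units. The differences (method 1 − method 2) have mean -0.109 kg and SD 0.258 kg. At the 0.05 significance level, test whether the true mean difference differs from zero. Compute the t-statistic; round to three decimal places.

H0: μ_d = 0; H1: μ_d ≠ 0 (paired t-test on the differences, two-sided).
t = d̄/(s_d/√n) = -0.109/(0.258/√49) = -2.957
df = n − 1 = 48
Two-sided p-value ≈ 0.005
Since p ≈ 0.005 < α = 0.05, reject H0; the data support H1.

-2.957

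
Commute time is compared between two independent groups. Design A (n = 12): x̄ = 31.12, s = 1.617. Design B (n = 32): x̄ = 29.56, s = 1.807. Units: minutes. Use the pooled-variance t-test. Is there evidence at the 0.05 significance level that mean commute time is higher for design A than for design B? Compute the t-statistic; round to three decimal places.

Let group 1 = design A, group 2 = design B. H0: μ_1 = μ_2; H1: μ_1 > μ_2 (two-sample pooled-variance t-test, right-tailed).
s_p² = [(12−1)·1.617² + (32−1)·1.807²]/(12+32−2) = 3.09486
t = (31.12 − 29.56)/√[3.09486·(1/12 + 1/32)] = 2.620
df = n₁ + n₂ − 2 = 42
p-value = P(T ≥ 2.620) ≈ 0.0061
Since p ≈ 0.0061 < α = 0.05, reject H0; the data support H1.

2.620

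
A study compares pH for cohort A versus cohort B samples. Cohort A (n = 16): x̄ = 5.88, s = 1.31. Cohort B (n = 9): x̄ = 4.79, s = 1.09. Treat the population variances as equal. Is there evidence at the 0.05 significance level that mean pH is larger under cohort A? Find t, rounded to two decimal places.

Let group 1 = cohort A, group 2 = cohort B. H0: μ_1 = μ_2; H1: μ_1 > μ_2 (two-sample pooled-variance t-test, right-tailed).
s_p² = [(16−1)·1.31² + (9−1)·1.09²]/(16+9−2) = 1.53245
t = (5.88 − 4.79)/√[1.53245·(1/16 + 1/9)] = 2.11
df = n₁ + n₂ − 2 = 23
p-value = P(T ≥ 2.11) ≈ 0.0228
Since p ≈ 0.0228 < α = 0.05, reject H0; the evidence is statistically significant.

2.11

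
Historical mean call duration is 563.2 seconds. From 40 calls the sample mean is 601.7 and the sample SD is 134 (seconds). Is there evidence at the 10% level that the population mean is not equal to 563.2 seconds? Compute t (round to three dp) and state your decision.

t = 1.817; reject H0

H0: μ = 563.2; H1: μ ≠ 563.2 (one-sample t-test, two-sided).
t = (x̄ − μ₀)/(s/√n) = (601.7 − 563.2)/(134/√40) = 1.817
df = n − 1 = 39
Two-sided p-value ≈ 0.077
Since p ≈ 0.077 < α = 0.1, reject H0; the evidence is statistically significant.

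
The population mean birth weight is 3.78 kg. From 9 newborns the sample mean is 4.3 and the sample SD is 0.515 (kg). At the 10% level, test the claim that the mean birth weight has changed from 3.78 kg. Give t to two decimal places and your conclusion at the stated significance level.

H0: μ = 3.78; H1: μ ≠ 3.78 (one-sample t-test, two-sided).
t = (x̄ − μ₀)/(s/√n) = (4.3 − 3.78)/(0.515/√9) = 3.03
df = n − 1 = 8
Two-sided p-value ≈ 0.0163
Since p ≈ 0.0163 < α = 0.1, reject H0; the evidence is statistically significant.

t = 3.03; reject H0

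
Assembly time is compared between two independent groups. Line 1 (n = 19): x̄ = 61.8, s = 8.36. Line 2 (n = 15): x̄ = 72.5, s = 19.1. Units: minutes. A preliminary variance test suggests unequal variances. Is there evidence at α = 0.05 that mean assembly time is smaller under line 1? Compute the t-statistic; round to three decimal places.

-2.022

Let group 1 = line 1, group 2 = line 2. H0: μ_1 = μ_2; H1: μ_1 < μ_2 (Welch's two-sample t-test, left-tailed).
t = (x̄_1 − x̄_2)/√(s_1²/n_1 + s_2²/n_2) = (61.8 − 72.5)/√(8.36²/19 + 19.1²/15) = -2.022
Welch–Satterthwaite df ≈ 18.23
p-value = P(T ≤ -2.022) ≈ 0.029
Since p ≈ 0.029 < α = 0.05, reject H0; the evidence is statistically significant.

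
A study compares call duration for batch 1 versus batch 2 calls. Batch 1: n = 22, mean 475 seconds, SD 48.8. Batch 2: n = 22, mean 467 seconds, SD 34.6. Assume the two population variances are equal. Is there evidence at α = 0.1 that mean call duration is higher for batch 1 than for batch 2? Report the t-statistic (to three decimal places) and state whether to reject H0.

t = 0.627; fail to reject H0

Let group 1 = batch 1, group 2 = batch 2. H0: μ_1 = μ_2; H1: μ_1 > μ_2 (two-sample pooled-variance t-test, right-tailed).
s_p² = [(22−1)·48.8² + (22−1)·34.6²]/(22+22−2) = 1789.3
t = (475 − 467)/√[1789.3·(1/22 + 1/22)] = 0.627
df = n₁ + n₂ − 2 = 42
p-value = P(T ≥ 0.627) ≈ 0.2669
Since p ≈ 0.2669 > α = 0.1, fail to reject H0; the evidence is not statistically significant.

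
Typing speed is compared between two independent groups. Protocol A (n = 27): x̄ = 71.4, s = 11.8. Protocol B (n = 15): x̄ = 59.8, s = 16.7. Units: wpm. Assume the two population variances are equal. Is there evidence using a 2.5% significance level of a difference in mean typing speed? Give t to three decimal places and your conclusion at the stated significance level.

Let group 1 = protocol A, group 2 = protocol B. H0: μ_1 = μ_2; H1: μ_1 ≠ μ_2 (two-sample pooled-variance t-test, two-sided).
s_p² = [(27−1)·11.8² + (15−1)·16.7²]/(27+15−2) = 188.118
t = (71.4 − 59.8)/√[188.118·(1/27 + 1/15)] = 2.626
df = n₁ + n₂ − 2 = 40
Two-sided p-value ≈ 0.012
Since p ≈ 0.012 < α = 0.025, reject H0; the data support H1.

t = 2.626; reject H0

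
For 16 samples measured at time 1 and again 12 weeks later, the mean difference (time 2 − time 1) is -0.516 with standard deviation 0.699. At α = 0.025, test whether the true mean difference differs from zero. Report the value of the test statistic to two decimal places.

-2.95

H0: μ_d = 0; H1: μ_d ≠ 0 (paired t-test on the differences, two-sided).
t = d̄/(s_d/√n) = -0.516/(0.699/√16) = -2.95
df = n − 1 = 15
Two-sided p-value ≈ 0.010
Since p ≈ 0.010 < α = 0.025, reject H0; the data support H1.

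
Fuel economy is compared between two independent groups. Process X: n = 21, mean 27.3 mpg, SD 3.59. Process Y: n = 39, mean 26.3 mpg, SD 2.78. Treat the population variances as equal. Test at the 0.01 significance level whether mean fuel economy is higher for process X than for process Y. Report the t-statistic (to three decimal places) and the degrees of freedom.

Let group 1 = process X, group 2 = process Y. H0: μ_1 = μ_2; H1: μ_1 > μ_2 (two-sample pooled-variance t-test, right-tailed).
s_p² = [(21−1)·3.59² + (39−1)·2.78²]/(21+39−2) = 9.50761
t = (27.3 − 26.3)/√[9.50761·(1/21 + 1/39)] = 1.198
df = n₁ + n₂ − 2 = 58
p-value = P(T ≥ 1.198) ≈ 0.1179
Since p ≈ 0.1179 > α = 0.01, fail to reject H0; the evidence is not statistically significant.

t = 1.198, df = 58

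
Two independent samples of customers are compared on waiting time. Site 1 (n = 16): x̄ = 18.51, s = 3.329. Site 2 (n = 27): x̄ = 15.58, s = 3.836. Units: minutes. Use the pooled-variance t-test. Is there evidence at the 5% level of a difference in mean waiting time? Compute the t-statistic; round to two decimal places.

Let group 1 = site 1, group 2 = site 2. H0: μ_1 = μ_2; H1: μ_1 ≠ μ_2 (two-sample pooled-variance t-test, two-sided).
s_p² = [(16−1)·3.329² + (27−1)·3.836²]/(16+27−2) = 13.3859
t = (18.51 − 15.58)/√[13.3859·(1/16 + 1/27)] = 2.54
df = n₁ + n₂ − 2 = 41
Two-sided p-value ≈ 0.015
Since p ≈ 0.015 < α = 0.05, reject H0; the evidence is statistically significant.

2.54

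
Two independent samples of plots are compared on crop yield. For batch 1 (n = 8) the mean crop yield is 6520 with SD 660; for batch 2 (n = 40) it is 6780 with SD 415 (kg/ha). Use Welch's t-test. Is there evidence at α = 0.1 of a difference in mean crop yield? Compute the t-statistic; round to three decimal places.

-1.073

Let group 1 = batch 1, group 2 = batch 2. H0: μ_1 = μ_2; H1: μ_1 ≠ μ_2 (Welch's two-sample t-test, two-sided).
t = (x̄_1 − x̄_2)/√(s_1²/n_1 + s_2²/n_2) = (6520 − 6780)/√(660²/8 + 415²/40) = -1.073
Welch–Satterthwaite df ≈ 8.14
Two-sided p-value ≈ 0.3142
Since p ≈ 0.3142 > α = 0.1, fail to reject H0; the evidence is not statistically significant.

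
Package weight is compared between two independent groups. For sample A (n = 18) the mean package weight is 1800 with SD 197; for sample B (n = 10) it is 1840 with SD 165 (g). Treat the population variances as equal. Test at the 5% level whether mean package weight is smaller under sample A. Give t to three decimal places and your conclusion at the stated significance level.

t = -0.544; fail to reject H0

Let group 1 = sample A, group 2 = sample B. H0: μ_1 = μ_2; H1: μ_1 < μ_2 (two-sample pooled-variance t-test, left-tailed).
s_p² = [(18−1)·197² + (10−1)·165²]/(18+10−2) = 34799.2
t = (1800 − 1840)/√[34799.2·(1/18 + 1/10)] = -0.544
df = n₁ + n₂ − 2 = 26
p-value = P(T ≤ -0.544) ≈ 0.296
Since p ≈ 0.296 > α = 0.05, fail to reject H0; the data do not provide sufficient evidence against H0.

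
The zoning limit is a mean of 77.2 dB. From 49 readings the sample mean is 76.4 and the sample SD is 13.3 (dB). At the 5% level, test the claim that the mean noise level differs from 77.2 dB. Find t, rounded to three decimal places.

H0: μ = 77.2; H1: μ ≠ 77.2 (one-sample t-test, two-sided).
t = (x̄ − μ₀)/(s/√n) = (76.4 − 77.2)/(13.3/√49) = -0.421
df = n − 1 = 48
Two-sided p-value ≈ 0.676
Since p ≈ 0.676 > α = 0.05, fail to reject H0; the evidence is not statistically significant.

-0.421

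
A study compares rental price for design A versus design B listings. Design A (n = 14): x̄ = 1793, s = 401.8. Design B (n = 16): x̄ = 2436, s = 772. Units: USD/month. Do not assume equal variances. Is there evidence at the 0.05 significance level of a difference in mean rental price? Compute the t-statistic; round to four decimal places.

-2.9113

Let group 1 = design A, group 2 = design B. H0: μ_1 = μ_2; H1: μ_1 ≠ μ_2 (Welch's two-sample t-test, two-sided).
t = (x̄_1 − x̄_2)/√(s_1²/n_1 + s_2²/n_2) = (1793 − 2436)/√(401.8²/14 + 772²/16) = -2.9113
Welch–Satterthwaite df ≈ 23.16
Two-sided p-value ≈ 0.0078
Since p ≈ 0.0078 < α = 0.05, reject H0; the evidence is statistically significant.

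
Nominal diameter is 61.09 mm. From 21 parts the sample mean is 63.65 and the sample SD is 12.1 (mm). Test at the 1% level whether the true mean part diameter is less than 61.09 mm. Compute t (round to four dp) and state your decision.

t = 0.9695; fail to reject H0

H0: μ = 61.09; H1: μ < 61.09 (one-sample t-test, left-tailed).
t = (x̄ − μ₀)/(s/√n) = (63.65 − 61.09)/(12.1/√21) = 0.9695
df = n − 1 = 20
p-value = P(T ≤ 0.9695) ≈ 0.828
Since p ≈ 0.828 > α = 0.01, fail to reject H0; the data do not provide sufficient evidence against H0.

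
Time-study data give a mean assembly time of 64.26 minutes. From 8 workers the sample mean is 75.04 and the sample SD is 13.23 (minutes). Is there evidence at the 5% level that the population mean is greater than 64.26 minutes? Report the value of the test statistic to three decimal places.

H0: μ = 64.26; H1: μ > 64.26 (one-sample t-test, right-tailed).
t = (x̄ − μ₀)/(s/√n) = (75.04 − 64.26)/(13.23/√8) = 2.305
df = n − 1 = 7
p-value = P(T ≥ 2.305) ≈ 0.0273
Since p ≈ 0.0273 < α = 0.05, reject H0; the evidence is statistically significant.

2.305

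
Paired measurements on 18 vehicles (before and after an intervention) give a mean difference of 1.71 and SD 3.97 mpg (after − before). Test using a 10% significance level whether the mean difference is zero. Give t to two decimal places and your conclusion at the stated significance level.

H0: μ_d = 0; H1: μ_d ≠ 0 (paired t-test on the differences, two-sided).
t = d̄/(s_d/√n) = 1.71/(3.97/√18) = 1.83
df = n − 1 = 17
Two-sided p-value ≈ 0.0852
Since p ≈ 0.0852 < α = 0.1, reject H0; the data support H1.

t = 1.83; reject H0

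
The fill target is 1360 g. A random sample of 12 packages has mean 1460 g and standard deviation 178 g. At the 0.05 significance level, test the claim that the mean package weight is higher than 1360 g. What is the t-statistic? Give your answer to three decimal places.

1.946

H0: μ = 1360; H1: μ > 1360 (one-sample t-test, right-tailed).
t = (x̄ − μ₀)/(s/√n) = (1460 − 1360)/(178/√12) = 1.946
df = n − 1 = 11
p-value = P(T ≥ 1.946) ≈ 0.0388
Since p ≈ 0.0388 < α = 0.05, reject H0; the evidence is statistically significant.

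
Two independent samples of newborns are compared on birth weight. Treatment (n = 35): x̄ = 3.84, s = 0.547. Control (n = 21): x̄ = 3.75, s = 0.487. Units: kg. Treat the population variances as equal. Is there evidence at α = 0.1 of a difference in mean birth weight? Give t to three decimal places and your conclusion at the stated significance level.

Let group 1 = treatment, group 2 = control. H0: μ_1 = μ_2; H1: μ_1 ≠ μ_2 (two-sample pooled-variance t-test, two-sided).
s_p² = [(35−1)·0.547² + (21−1)·0.487²]/(35+21−2) = 0.276231
t = (3.84 − 3.75)/√[0.276231·(1/35 + 1/21)] = 0.620
df = n₁ + n₂ − 2 = 54
Two-sided p-value ≈ 0.5376
Since p ≈ 0.5376 > α = 0.1, fail to reject H0; the evidence is not statistically significant.

t = 0.620; fail to reject H0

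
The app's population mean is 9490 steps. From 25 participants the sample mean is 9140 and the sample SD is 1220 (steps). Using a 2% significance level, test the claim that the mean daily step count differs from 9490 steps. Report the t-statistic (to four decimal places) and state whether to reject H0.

H0: μ = 9490; H1: μ ≠ 9490 (one-sample t-test, two-sided).
t = (x̄ − μ₀)/(s/√n) = (9140 − 9490)/(1220/√25) = -1.4344
df = n − 1 = 24
Two-sided p-value ≈ 0.1644
Since p ≈ 0.1644 > α = 0.02, fail to reject H0; the data do not provide sufficient evidence against H0.

t = -1.4344; fail to reject H0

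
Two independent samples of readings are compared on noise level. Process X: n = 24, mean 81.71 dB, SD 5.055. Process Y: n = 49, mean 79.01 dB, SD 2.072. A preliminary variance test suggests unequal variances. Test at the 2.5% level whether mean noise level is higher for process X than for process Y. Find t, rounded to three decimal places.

2.515

Let group 1 = process X, group 2 = process Y. H0: μ_1 = μ_2; H1: μ_1 > μ_2 (Welch's two-sample t-test, right-tailed).
t = (x̄_1 − x̄_2)/√(s_1²/n_1 + s_2²/n_2) = (81.71 − 79.01)/√(5.055²/24 + 2.072²/49) = 2.515
Welch–Satterthwaite df ≈ 26.85
p-value = P(T ≥ 2.515) ≈ 0.0091
Since p ≈ 0.0091 < α = 0.025, reject H0; the data support H1.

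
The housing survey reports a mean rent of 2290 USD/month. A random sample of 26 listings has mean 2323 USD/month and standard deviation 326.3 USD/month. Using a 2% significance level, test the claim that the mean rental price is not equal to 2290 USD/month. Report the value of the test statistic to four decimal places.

0.5157

H0: μ = 2290; H1: μ ≠ 2290 (one-sample t-test, two-sided).
t = (x̄ − μ₀)/(s/√n) = (2323 − 2290)/(326.3/√26) = 0.5157
df = n − 1 = 25
Two-sided p-value ≈ 0.611
Since p ≈ 0.611 > α = 0.02, fail to reject H0; the data do not provide sufficient evidence against H0.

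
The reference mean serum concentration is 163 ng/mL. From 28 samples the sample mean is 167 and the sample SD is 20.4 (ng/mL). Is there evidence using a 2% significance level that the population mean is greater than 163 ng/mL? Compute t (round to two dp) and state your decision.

t = 1.04; fail to reject H0

H0: μ = 163; H1: μ > 163 (one-sample t-test, right-tailed).
t = (x̄ − μ₀)/(s/√n) = (167 − 163)/(20.4/√28) = 1.04
df = n − 1 = 27
p-value = P(T ≥ 1.04) ≈ 0.1543
Since p ≈ 0.1543 > α = 0.02, fail to reject H0; the evidence is not statistically significant.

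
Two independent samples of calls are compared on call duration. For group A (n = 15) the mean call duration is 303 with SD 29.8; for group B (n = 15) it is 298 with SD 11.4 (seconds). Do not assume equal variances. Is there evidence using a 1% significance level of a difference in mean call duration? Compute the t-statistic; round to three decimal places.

Let group 1 = group A, group 2 = group B. H0: μ_1 = μ_2; H1: μ_1 ≠ μ_2 (Welch's two-sample t-test, two-sided).
t = (x̄_1 − x̄_2)/√(s_1²/n_1 + s_2²/n_2) = (303 − 298)/√(29.8²/15 + 11.4²/15) = 0.607
Welch–Satterthwaite df ≈ 18.01
Two-sided p-value ≈ 0.551
Since p ≈ 0.551 > α = 0.01, fail to reject H0; the evidence is not statistically significant.

0.607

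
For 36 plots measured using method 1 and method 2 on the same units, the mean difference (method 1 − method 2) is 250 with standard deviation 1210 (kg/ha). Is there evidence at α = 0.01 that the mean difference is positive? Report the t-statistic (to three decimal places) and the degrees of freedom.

H0: μ_d = 0; H1: μ_d > 0 (paired t-test on the differences, right-tailed).
t = d̄/(s_d/√n) = 250/(1210/√36) = 1.240
df = n − 1 = 35
p-value = P(T ≥ 1.240) ≈ 0.112
Since p ≈ 0.112 > α = 0.01, fail to reject H0; the evidence is not statistically significant.

t = 1.240, df = 35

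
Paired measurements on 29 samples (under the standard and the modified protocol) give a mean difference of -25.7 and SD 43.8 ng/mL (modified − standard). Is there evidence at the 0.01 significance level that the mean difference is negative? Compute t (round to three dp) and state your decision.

H0: μ_d = 0; H1: μ_d < 0 (paired t-test on the differences, left-tailed).
t = d̄/(s_d/√n) = -25.7/(43.8/√29) = -3.160
df = n − 1 = 28
p-value = P(T ≤ -3.160) ≈ 0.002
Since p ≈ 0.002 < α = 0.01, reject H0; the evidence is statistically significant.

t = -3.160; reject H0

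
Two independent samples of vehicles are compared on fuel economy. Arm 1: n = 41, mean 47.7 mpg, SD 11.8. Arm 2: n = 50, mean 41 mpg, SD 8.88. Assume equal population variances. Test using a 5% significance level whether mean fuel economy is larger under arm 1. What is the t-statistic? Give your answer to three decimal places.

3.089

Let group 1 = arm 1, group 2 = arm 2. H0: μ_1 = μ_2; H1: μ_1 > μ_2 (two-sample pooled-variance t-test, right-tailed).
s_p² = [(41−1)·11.8² + (50−1)·8.88²]/(41+50−2) = 105.994
t = (47.7 − 41)/√[105.994·(1/41 + 1/50)] = 3.089
df = n₁ + n₂ − 2 = 89
p-value = P(T ≥ 3.089) ≈ 0.001
Since p ≈ 0.001 < α = 0.05, reject H0; the data support H1.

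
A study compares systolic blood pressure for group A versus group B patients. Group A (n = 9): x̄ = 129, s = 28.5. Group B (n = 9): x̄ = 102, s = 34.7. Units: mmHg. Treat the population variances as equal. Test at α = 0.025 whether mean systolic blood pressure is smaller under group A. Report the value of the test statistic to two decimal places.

1.80

Let group 1 = group A, group 2 = group B. H0: μ_1 = μ_2; H1: μ_1 < μ_2 (two-sample pooled-variance t-test, left-tailed).
s_p² = [(9−1)·28.5² + (9−1)·34.7²]/(9+9−2) = 1008.17
t = (129 − 102)/√[1008.17·(1/9 + 1/9)] = 1.80
df = n₁ + n₂ − 2 = 16
p-value = P(T ≤ 1.80) ≈ 0.9549
Since p ≈ 0.9549 > α = 0.025, fail to reject H0; the data do not provide sufficient evidence against H0.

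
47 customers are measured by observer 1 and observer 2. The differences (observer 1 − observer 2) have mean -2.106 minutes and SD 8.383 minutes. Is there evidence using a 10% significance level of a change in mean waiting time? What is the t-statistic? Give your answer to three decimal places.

-1.722

H0: μ_d = 0; H1: μ_d ≠ 0 (paired t-test on the differences, two-sided).
t = d̄/(s_d/√n) = -2.106/(8.383/√47) = -1.722
df = n − 1 = 46
Two-sided p-value ≈ 0.0917
Since p ≈ 0.0917 < α = 0.1, reject H0; the evidence is statistically significant.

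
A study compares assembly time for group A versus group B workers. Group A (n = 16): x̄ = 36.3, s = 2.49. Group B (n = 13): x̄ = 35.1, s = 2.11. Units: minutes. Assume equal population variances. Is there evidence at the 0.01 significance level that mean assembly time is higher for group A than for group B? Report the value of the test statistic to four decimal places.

Let group 1 = group A, group 2 = group B. H0: μ_1 = μ_2; H1: μ_1 > μ_2 (two-sample pooled-variance t-test, right-tailed).
s_p² = [(16−1)·2.49² + (13−1)·2.11²]/(16+13−2) = 5.42321
t = (36.3 − 35.1)/√[5.42321·(1/16 + 1/13)] = 1.3800
df = n₁ + n₂ − 2 = 27
p-value = P(T ≥ 1.3800) ≈ 0.0895
Since p ≈ 0.0895 > α = 0.01, fail to reject H0; the data do not provide sufficient evidence against H0.

1.3800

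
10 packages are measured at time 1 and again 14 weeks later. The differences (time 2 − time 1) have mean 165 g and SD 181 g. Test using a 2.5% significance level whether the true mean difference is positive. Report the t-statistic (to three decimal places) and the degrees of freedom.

t = 2.883, df = 9

H0: μ_d = 0; H1: μ_d > 0 (paired t-test on the differences, right-tailed).
t = d̄/(s_d/√n) = 165/(181/√10) = 2.883
df = n − 1 = 9
p-value = P(T ≥ 2.883) ≈ 0.0090
Since p ≈ 0.0090 < α = 0.025, reject H0; the data support H1.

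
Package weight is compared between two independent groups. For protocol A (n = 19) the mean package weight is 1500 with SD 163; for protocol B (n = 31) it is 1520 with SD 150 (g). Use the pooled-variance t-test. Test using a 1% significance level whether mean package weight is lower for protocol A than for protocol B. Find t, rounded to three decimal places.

Let group 1 = protocol A, group 2 = protocol B. H0: μ_1 = μ_2; H1: μ_1 < μ_2 (two-sample pooled-variance t-test, left-tailed).
s_p² = [(19−1)·163² + (31−1)·150²]/(19+31−2) = 24025.9
t = (1500 − 1520)/√[24025.9·(1/19 + 1/31)] = -0.443
df = n₁ + n₂ − 2 = 48
p-value = P(T ≤ -0.443) ≈ 0.3299
Since p ≈ 0.3299 > α = 0.01, fail to reject H0; the data do not provide sufficient evidence against H0.

-0.443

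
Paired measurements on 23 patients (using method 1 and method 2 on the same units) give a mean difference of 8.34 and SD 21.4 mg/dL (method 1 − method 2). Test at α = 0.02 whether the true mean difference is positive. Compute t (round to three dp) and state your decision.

H0: μ_d = 0; H1: μ_d > 0 (paired t-test on the differences, right-tailed).
t = d̄/(s_d/√n) = 8.34/(21.4/√23) = 1.869
df = n − 1 = 22
p-value = P(T ≥ 1.869) ≈ 0.0375
Since p ≈ 0.0375 > α = 0.02, fail to reject H0; the evidence is not statistically significant.

t = 1.869; fail to reject H0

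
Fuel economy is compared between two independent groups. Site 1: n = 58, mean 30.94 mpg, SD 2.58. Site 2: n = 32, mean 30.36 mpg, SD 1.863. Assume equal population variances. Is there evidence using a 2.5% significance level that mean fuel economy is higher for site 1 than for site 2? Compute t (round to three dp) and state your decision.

Let group 1 = site 1, group 2 = site 2. H0: μ_1 = μ_2; H1: μ_1 > μ_2 (two-sample pooled-variance t-test, right-tailed).
s_p² = [(58−1)·2.58² + (32−1)·1.863²]/(58+32−2) = 5.53419
t = (30.94 − 30.36)/√[5.53419·(1/58 + 1/32)] = 1.120
df = n₁ + n₂ − 2 = 88
p-value = P(T ≥ 1.120) ≈ 0.1330
Since p ≈ 0.1330 > α = 0.025, fail to reject H0; the evidence is not statistically significant.

t = 1.120; fail to reject H0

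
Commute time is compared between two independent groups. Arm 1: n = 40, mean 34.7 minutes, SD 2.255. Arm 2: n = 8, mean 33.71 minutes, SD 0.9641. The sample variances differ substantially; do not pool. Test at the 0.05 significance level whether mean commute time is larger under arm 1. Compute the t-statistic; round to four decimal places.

2.0070

Let group 1 = arm 1, group 2 = arm 2. H0: μ_1 = μ_2; H1: μ_1 > μ_2 (Welch's two-sample t-test, right-tailed).
t = (x̄_1 − x̄_2)/√(s_1²/n_1 + s_2²/n_2) = (34.7 − 33.71)/√(2.255²/40 + 0.9641²/8) = 2.0070
Welch–Satterthwaite df ≈ 25.27
p-value = P(T ≥ 2.0070) ≈ 0.028
Since p ≈ 0.028 < α = 0.05, reject H0; the evidence is statistically significant.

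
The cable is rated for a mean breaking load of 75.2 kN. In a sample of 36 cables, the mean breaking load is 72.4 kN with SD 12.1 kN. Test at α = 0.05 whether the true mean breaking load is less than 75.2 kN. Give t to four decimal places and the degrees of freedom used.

t = -1.3884, df = 35

H0: μ = 75.2; H1: μ < 75.2 (one-sample t-test, left-tailed).
t = (x̄ − μ₀)/(s/√n) = (72.4 − 75.2)/(12.1/√36) = -1.3884
df = n − 1 = 35
p-value = P(T ≤ -1.3884) ≈ 0.0869
Since p ≈ 0.0869 > α = 0.05, fail to reject H0; the evidence is not statistically significant.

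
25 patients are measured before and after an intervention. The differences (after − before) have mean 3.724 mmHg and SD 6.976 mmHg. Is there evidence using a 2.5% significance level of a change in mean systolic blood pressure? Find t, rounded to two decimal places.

H0: μ_d = 0; H1: μ_d ≠ 0 (paired t-test on the differences, two-sided).
t = d̄/(s_d/√n) = 3.724/(6.976/√25) = 2.67
df = n − 1 = 24
Two-sided p-value ≈ 0.0134
Since p ≈ 0.0134 < α = 0.025, reject H0; the data support H1.

2.67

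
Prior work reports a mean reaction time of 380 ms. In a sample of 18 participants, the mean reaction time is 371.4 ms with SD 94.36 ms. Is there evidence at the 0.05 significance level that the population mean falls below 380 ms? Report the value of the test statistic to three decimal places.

H0: μ = 380; H1: μ < 380 (one-sample t-test, left-tailed).
t = (x̄ − μ₀)/(s/√n) = (371.4 − 380)/(94.36/√18) = -0.387
df = n − 1 = 17
p-value = P(T ≤ -0.387) ≈ 0.3519
Since p ≈ 0.3519 > α = 0.05, fail to reject H0; the evidence is not statistically significant.

-0.387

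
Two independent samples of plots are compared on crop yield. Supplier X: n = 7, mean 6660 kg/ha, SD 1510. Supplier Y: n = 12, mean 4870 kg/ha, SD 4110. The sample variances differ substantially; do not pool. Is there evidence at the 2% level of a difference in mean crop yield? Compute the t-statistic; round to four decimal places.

1.3596

Let group 1 = supplier X, group 2 = supplier Y. H0: μ_1 = μ_2; H1: μ_1 ≠ μ_2 (Welch's two-sample t-test, two-sided).
t = (x̄_1 − x̄_2)/√(s_1²/n_1 + s_2²/n_2) = (6660 − 4870)/√(1510²/7 + 4110²/12) = 1.3596
Welch–Satterthwaite df ≈ 15.19
Two-sided p-value ≈ 0.194
Since p ≈ 0.194 > α = 0.02, fail to reject H0; the evidence is not statistically significant.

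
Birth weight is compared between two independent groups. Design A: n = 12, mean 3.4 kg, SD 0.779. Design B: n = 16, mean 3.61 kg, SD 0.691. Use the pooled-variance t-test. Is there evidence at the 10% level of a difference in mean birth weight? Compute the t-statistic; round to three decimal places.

Let group 1 = design A, group 2 = design B. H0: μ_1 = μ_2; H1: μ_1 ≠ μ_2 (two-sample pooled-variance t-test, two-sided).
s_p² = [(12−1)·0.779² + (16−1)·0.691²]/(12+16−2) = 0.53221
t = (3.4 − 3.61)/√[0.53221·(1/12 + 1/16)] = -0.754
df = n₁ + n₂ − 2 = 26
Two-sided p-value ≈ 0.458
Since p ≈ 0.458 > α = 0.1, fail to reject H0; the data do not provide sufficient evidence against H0.

-0.754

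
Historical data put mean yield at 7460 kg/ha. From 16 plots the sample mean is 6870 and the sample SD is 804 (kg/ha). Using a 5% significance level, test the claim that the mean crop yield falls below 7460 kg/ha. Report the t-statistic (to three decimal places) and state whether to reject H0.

H0: μ = 7460; H1: μ < 7460 (one-sample t-test, left-tailed).
t = (x̄ − μ₀)/(s/√n) = (6870 − 7460)/(804/√16) = -2.935
df = n − 1 = 15
p-value = P(T ≤ -2.935) ≈ 0.005
Since p ≈ 0.005 < α = 0.05, reject H0; the data support H1.

t = -2.935; reject H0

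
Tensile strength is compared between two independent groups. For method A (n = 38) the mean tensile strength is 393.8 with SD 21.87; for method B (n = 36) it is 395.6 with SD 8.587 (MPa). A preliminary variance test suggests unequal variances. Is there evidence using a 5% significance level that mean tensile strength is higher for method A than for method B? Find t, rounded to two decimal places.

Let group 1 = method A, group 2 = method B. H0: μ_1 = μ_2; H1: μ_1 > μ_2 (Welch's two-sample t-test, right-tailed).
t = (x̄_1 − x̄_2)/√(s_1²/n_1 + s_2²/n_2) = (393.8 − 395.6)/√(21.87²/38 + 8.587²/36) = -0.47
Welch–Satterthwaite df ≈ 48.66
p-value = P(T ≥ -0.47) ≈ 0.680
Since p ≈ 0.680 > α = 0.05, fail to reject H0; the evidence is not statistically significant.

-0.47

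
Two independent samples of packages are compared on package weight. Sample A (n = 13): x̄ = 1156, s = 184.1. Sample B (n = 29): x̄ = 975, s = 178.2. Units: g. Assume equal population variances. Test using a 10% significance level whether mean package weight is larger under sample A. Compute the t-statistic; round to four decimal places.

3.0128

Let group 1 = sample A, group 2 = sample B. H0: μ_1 = μ_2; H1: μ_1 > μ_2 (two-sample pooled-variance t-test, right-tailed).
s_p² = [(13−1)·184.1² + (29−1)·178.2²]/(13+29−2) = 32396.5
t = (1156 − 975)/√[32396.5·(1/13 + 1/29)] = 3.0128
df = n₁ + n₂ − 2 = 40
p-value = P(T ≥ 3.0128) ≈ 0.0022
Since p ≈ 0.0022 < α = 0.1, reject H0; the evidence is statistically significant.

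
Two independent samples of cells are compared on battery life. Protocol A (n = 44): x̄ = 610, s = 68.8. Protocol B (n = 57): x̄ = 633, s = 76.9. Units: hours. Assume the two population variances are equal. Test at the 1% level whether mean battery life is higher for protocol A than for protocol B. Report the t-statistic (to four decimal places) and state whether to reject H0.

Let group 1 = protocol A, group 2 = protocol B. H0: μ_1 = μ_2; H1: μ_1 > μ_2 (two-sample pooled-variance t-test, right-tailed).
s_p² = [(44−1)·68.8² + (57−1)·76.9²]/(44+57−2) = 5401.01
t = (610 − 633)/√[5401.01·(1/44 + 1/57)] = -1.5595
df = n₁ + n₂ − 2 = 99
p-value = P(T ≥ -1.5595) ≈ 0.939
Since p ≈ 0.939 > α = 0.01, fail to reject H0; the data do not provide sufficient evidence against H0.

t = -1.5595; fail to reject H0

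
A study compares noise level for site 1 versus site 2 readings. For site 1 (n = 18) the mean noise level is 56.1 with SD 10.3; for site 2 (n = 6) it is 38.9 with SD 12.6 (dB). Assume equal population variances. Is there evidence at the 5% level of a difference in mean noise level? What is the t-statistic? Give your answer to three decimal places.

3.358

Let group 1 = site 1, group 2 = site 2. H0: μ_1 = μ_2; H1: μ_1 ≠ μ_2 (two-sample pooled-variance t-test, two-sided).
s_p² = [(18−1)·10.3² + (6−1)·12.6²]/(18+6−2) = 118.06
t = (56.1 − 38.9)/√[118.06·(1/18 + 1/6)] = 3.358
df = n₁ + n₂ − 2 = 22
Two-sided p-value ≈ 0.0028
Since p ≈ 0.0028 < α = 0.05, reject H0; the evidence is statistically significant.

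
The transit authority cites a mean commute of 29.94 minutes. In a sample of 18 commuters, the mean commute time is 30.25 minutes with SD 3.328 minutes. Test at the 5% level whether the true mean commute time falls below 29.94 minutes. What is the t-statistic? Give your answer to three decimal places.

H0: μ = 29.94; H1: μ < 29.94 (one-sample t-test, left-tailed).
t = (x̄ − μ₀)/(s/√n) = (30.25 − 29.94)/(3.328/√18) = 0.395
df = n − 1 = 17
p-value = P(T ≤ 0.395) ≈ 0.651
Since p ≈ 0.651 > α = 0.05, fail to reject H0; the data do not provide sufficient evidence against H0.

0.395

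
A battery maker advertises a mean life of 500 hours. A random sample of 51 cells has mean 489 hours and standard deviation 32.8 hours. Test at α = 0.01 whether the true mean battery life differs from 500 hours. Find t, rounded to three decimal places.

H0: μ = 500; H1: μ ≠ 500 (one-sample t-test, two-sided).
t = (x̄ − μ₀)/(s/√n) = (489 − 500)/(32.8/√51) = -2.395
df = n − 1 = 50
Two-sided p-value ≈ 0.020
Since p ≈ 0.020 > α = 0.01, fail to reject H0; the evidence is not statistically significant.

-2.395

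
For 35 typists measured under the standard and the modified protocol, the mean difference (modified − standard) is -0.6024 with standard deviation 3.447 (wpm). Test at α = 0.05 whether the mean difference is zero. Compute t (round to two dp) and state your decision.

t = -1.03; fail to reject H0

H0: μ_d = 0; H1: μ_d ≠ 0 (paired t-test on the differences, two-sided).
t = d̄/(s_d/√n) = -0.6024/(3.447/√35) = -1.03
df = n − 1 = 34
Two-sided p-value ≈ 0.308
Since p ≈ 0.308 > α = 0.05, fail to reject H0; the evidence is not statistically significant.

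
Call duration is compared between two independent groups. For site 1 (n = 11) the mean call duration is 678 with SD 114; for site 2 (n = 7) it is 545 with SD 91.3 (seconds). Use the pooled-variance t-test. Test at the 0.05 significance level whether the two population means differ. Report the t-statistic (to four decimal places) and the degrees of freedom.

Let group 1 = site 1, group 2 = site 2. H0: μ_1 = μ_2; H1: μ_1 ≠ μ_2 (two-sample pooled-variance t-test, two-sided).
s_p² = [(11−1)·114² + (7−1)·91.3²]/(11+7−2) = 11248.4
t = (678 − 545)/√[11248.4·(1/11 + 1/7)] = 2.5937
df = n₁ + n₂ − 2 = 16
Two-sided p-value ≈ 0.020
Since p ≈ 0.020 < α = 0.05, reject H0; the evidence is statistically significant.

t = 2.5937, df = 16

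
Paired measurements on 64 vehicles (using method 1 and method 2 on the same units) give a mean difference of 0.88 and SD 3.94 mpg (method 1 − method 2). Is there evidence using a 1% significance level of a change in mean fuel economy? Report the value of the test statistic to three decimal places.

H0: μ_d = 0; H1: μ_d ≠ 0 (paired t-test on the differences, two-sided).
t = d̄/(s_d/√n) = 0.88/(3.94/√64) = 1.787
df = n − 1 = 63
Two-sided p-value ≈ 0.0788
Since p ≈ 0.0788 > α = 0.01, fail to reject H0; the data do not provide sufficient evidence against H0.

1.787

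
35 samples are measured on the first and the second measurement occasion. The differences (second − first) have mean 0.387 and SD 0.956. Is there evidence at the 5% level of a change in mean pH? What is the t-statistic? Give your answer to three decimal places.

H0: μ_d = 0; H1: μ_d ≠ 0 (paired t-test on the differences, two-sided).
t = d̄/(s_d/√n) = 0.387/(0.956/√35) = 2.395
df = n − 1 = 34
Two-sided p-value ≈ 0.0223
Since p ≈ 0.0223 < α = 0.05, reject H0; the evidence is statistically significant.

2.395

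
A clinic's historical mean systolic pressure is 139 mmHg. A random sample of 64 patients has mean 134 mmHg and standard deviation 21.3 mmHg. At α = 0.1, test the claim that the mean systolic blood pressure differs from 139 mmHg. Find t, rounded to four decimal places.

-1.8779

H0: μ = 139; H1: μ ≠ 139 (one-sample t-test, two-sided).
t = (x̄ − μ₀)/(s/√n) = (134 − 139)/(21.3/√64) = -1.8779
df = n − 1 = 63
Two-sided p-value ≈ 0.065
Since p ≈ 0.065 < α = 0.1, reject H0; the evidence is statistically significant.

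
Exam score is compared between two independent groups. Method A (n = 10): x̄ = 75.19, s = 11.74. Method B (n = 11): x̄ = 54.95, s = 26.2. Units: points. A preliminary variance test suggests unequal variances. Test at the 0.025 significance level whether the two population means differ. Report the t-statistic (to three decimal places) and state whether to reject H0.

t = 2.319; fail to reject H0

Let group 1 = method A, group 2 = method B. H0: μ_1 = μ_2; H1: μ_1 ≠ μ_2 (Welch's two-sample t-test, two-sided).
t = (x̄_1 − x̄_2)/√(s_1²/n_1 + s_2²/n_2) = (75.19 − 54.95)/√(11.74²/10 + 26.2²/11) = 2.319
Welch–Satterthwaite df ≈ 14.14
Two-sided p-value ≈ 0.0359
Since p ≈ 0.0359 > α = 0.025, fail to reject H0; the evidence is not statistically significant.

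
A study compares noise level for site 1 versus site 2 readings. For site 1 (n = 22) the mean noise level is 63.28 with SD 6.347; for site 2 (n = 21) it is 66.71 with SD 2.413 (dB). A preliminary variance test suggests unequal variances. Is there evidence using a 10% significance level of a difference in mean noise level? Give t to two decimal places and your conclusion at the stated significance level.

Let group 1 = site 1, group 2 = site 2. H0: μ_1 = μ_2; H1: μ_1 ≠ μ_2 (Welch's two-sample t-test, two-sided).
t = (x̄_1 − x̄_2)/√(s_1²/n_1 + s_2²/n_2) = (63.28 − 66.71)/√(6.347²/22 + 2.413²/21) = -2.36
Welch–Satterthwaite df ≈ 27.19
Two-sided p-value ≈ 0.026
Since p ≈ 0.026 < α = 0.1, reject H0; the data support H1.

t = -2.36; reject H0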